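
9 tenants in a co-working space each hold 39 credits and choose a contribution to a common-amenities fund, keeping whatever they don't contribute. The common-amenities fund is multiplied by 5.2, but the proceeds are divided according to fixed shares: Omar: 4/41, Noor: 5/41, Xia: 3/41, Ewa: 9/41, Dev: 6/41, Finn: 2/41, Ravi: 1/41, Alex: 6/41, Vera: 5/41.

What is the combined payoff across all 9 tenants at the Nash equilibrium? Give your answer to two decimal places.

514.80 credits

Each unit j contributes comes back to j as 5.2 × (j's share), so j prefers to contribute only if that share exceeds 1/5.2 = 0.1923; otherwise keeping the unit dominates.
Only Ewa (9/41) clears that bar, contributing 39; the remaining 8 contribute 0. Total contributed: 39.
The common-amenities fund pays out 5.2 × 39 = 202.80 in total (split across the unequal shares, but the aggregate is all that matters for the group sum).
The 8 free-riders keep 39 each, adding 312. Group total = 312 + 202.80 = 514.80.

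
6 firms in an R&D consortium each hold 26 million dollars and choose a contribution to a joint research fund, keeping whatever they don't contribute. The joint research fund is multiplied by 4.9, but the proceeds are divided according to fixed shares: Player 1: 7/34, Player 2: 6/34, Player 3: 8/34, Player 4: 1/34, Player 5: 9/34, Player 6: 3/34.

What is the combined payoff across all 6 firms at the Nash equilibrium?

A player with share s gets back 4.9·s per unit contributed, so full contribution is dominant for anyone with s > 1/4.9 = 0.2041 and zero contribution is dominant for anyone below.
The shares above 0.2041 belong to Player 1, Player 3 and Player 5, contributing 26 each; the remaining 3 contribute 0. Total contributed: 78.
The joint research fund pays out 4.9 × 78 = 382.20 in total (split across the unequal shares, but the aggregate is all that matters for the group sum).
The 3 free-riders keep 26 each, adding 78. Group total = 78 + 382.20 = 460.20.

460.20 million dollars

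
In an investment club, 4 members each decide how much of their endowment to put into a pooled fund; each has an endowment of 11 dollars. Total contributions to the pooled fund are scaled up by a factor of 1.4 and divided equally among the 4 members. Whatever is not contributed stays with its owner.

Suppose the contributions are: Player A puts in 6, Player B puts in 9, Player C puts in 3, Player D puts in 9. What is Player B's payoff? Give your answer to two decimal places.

Total contributed: 6 + 9 + 3 + 9 = 27.
Each receives 1.4 × 27 / 4 = 9.45 from the pooled fund.
Player B keeps 11 − 9 = 2, so Player B's payoff is 2 + 9.45 = 11.45.

11.45 dollars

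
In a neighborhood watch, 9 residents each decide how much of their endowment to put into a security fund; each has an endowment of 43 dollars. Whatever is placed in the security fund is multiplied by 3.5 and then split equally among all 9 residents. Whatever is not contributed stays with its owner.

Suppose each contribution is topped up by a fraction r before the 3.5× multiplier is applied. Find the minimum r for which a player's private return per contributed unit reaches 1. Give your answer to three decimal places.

1.571

With matching at rate r, one contributed unit becomes (1 + r) in the security fund and returns 3.5 × (1 + r) / 9 to the contributor.
Setting this equal to 1: 1 + r = 9/3.5 = 2.5714.
So the minimum matching rate is r = 2.5714 − 1 = 1.571.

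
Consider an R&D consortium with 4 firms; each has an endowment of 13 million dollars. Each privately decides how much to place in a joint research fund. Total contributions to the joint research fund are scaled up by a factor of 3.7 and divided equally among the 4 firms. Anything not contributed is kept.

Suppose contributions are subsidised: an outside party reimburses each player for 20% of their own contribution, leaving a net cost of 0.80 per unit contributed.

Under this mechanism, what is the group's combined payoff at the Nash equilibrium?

Under the mechanism each unit contributed yields (3.7/4) / 0.80 = 1.1563 back to its contributor per unit of net cost, which exceeds 1, making full contribution the dominant choice for everyone.
At the Nash equilibrium everyone contributes 13. Group total payoff = 4 × (13 × 0.20 + 3.7 × 13) = 202.80.

202.80 million dollars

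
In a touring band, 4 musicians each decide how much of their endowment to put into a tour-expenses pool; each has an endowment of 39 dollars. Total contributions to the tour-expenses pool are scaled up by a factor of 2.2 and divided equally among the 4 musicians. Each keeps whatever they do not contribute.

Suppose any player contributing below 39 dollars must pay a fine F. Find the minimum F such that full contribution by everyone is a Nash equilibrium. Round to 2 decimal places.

Given the others contribute fully, the best deviation is to contribute 0 (any partial contribution still incurs the fine and gives up units whose private return 0.5500 is below 1).
Deviating from 39 to 0 saves 39 dollars but forfeits the deviator's share of the drop in the tour-expenses pool: 2.2/4 × 39 = 21.45.
So the deviation gain is 39 − 21.45 = 17.55, and the fine must be at least 17.55 dollars to wipe it out.

17.55 dollars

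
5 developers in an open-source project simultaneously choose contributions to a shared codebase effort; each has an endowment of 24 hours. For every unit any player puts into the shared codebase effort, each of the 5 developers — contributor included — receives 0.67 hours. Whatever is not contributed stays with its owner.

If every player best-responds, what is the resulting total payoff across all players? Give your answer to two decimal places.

The private return per contributed unit is 0.67 < 1, so contributing 0 is dominant for every player. At the Nash equilibrium everyone keeps their 24, and the group total is 5 × 24 = 120.

120.00 hours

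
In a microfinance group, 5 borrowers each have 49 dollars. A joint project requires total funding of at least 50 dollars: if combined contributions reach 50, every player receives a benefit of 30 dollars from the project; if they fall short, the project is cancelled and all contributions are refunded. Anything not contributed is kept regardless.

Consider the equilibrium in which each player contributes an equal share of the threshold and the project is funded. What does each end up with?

69 dollars

Equal share of the threshold: 50/5 = 10.
At this profile no one gains by cutting their contribution: any cut drops the total below 50, the project is cancelled, contributions are refunded, and the deviator ends with 49, which is less than 49 − 10 + 30 = 69. Contributing more than 10 just wastes the excess. So contributing exactly 10 is a best response.
Each player's payoff: 49 − 10 + 30 = 69.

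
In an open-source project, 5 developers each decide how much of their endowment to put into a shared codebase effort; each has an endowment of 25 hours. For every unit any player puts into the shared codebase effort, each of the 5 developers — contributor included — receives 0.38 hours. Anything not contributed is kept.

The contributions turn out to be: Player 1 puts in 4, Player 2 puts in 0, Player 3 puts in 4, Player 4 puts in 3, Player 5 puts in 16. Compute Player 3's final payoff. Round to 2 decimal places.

Total contributed: 4 + 0 + 4 + 3 + 16 = 27.
Each receives 0.38 × 27 = 10.26 from the shared codebase effort.
Player 3 keeps 25 − 4 = 21, so Player 3's payoff is 21 + 10.26 = 31.26.

31.26 hours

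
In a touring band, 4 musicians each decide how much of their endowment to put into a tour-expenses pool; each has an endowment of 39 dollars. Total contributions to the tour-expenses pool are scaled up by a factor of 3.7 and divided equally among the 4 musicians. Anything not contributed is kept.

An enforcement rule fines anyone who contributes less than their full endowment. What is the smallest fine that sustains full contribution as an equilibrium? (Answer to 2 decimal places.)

2.93 dollars

Given the others contribute fully, the best deviation is to contribute 0 (any partial contribution still incurs the fine and gives up units whose private return 0.9250 is below 1).
Deviating from 39 to 0 saves 39 dollars but forfeits the deviator's share of the drop in the tour-expenses pool: 3.7/4 × 39 = 36.07.
So the deviation gain is 39 − 36.07 = 2.93, and the fine must be at least 2.93 dollars to wipe it out.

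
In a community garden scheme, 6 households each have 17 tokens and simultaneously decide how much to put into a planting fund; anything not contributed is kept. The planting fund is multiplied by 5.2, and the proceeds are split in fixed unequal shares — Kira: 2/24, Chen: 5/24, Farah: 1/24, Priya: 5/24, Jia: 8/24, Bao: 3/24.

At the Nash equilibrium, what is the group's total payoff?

Player j's private return per contributed unit is 5.2 × (j's share). Contributing is weakly dominant for j when that share is at least 1/5.2 = 0.1923, and contributing 0 is dominant otherwise.
The shares above 0.1923 belong to Chen, Priya and Jia, contributing 17 each; the remaining 3 contribute 0. Total contributed: 51.
The planting fund pays out 5.2 × 51 = 265.20 in total (split across the unequal shares, but the aggregate is all that matters for the group sum).
The 3 free-riders keep 17 each, adding 51. Group total = 51 + 265.20 = 316.20.

316.20 tokens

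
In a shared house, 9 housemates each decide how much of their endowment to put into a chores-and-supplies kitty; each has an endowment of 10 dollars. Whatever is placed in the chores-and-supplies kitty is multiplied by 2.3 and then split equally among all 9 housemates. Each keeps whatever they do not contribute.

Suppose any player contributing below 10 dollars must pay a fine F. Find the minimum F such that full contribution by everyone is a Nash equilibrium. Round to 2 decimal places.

7.44 dollars

Given the others contribute fully, the best deviation is to contribute 0 (any partial contribution still incurs the fine and gives up units whose private return 0.2556 is below 1).
Deviating from 10 to 0 saves 10 dollars but forfeits the deviator's share of the drop in the chores-and-supplies kitty: 2.3/9 × 10 = 2.56.
So the deviation gain is 10 − 2.56 = 7.44, and the fine must be at least 7.44 dollars to wipe it out.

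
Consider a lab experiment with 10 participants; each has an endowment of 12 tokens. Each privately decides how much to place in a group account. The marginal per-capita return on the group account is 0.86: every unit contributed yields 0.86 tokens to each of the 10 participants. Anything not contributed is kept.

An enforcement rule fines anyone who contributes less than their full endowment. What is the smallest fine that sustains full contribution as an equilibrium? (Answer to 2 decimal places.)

Given the others contribute fully, the best deviation is to contribute 0 (any partial contribution still incurs the fine and gives up units whose private return 0.86 is below 1).
Deviating from 12 to 0 saves 12 tokens but forfeits the deviator's share of the drop in the group account: 0.86 × 12 = 10.32.
So the deviation gain is 12 − 10.32 = 1.68, and the fine must be at least 1.68 tokens to wipe it out.

1.68 tokens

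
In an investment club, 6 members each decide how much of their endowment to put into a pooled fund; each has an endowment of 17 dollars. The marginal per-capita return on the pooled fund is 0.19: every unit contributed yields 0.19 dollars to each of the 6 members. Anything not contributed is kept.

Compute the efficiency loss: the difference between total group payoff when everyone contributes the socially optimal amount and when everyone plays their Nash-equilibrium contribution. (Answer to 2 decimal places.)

The private return per contributed unit is 0.19 < 1, so contributing 0 is dominant for every player. At the Nash equilibrium everyone keeps their 17, and the group total is 6 × 17 = 102.
Each contributed unit returns 1.140 to the group as a whole (0.19 to each of 6 players), which exceeds 1, so the social optimum is full contribution: group total = 1.140 × 102 = 116.28.
Efficiency loss = 116.28 − 102 = 14.28.

14.28 dollars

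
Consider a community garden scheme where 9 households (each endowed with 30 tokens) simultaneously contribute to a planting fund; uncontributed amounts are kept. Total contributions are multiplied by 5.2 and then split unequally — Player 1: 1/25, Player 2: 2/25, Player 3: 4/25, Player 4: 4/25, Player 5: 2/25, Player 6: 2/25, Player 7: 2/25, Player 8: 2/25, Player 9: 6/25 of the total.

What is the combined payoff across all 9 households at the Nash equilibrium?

Player j's private return per contributed unit is 5.2 × (j's share). Contributing is weakly dominant for j when that share is at least 1/5.2 = 0.1923, and contributing 0 is dominant otherwise.
Player 9 alone (share 6/25) is above the threshold, contributing 30; the remaining 8 contribute 0. Total contributed: 30.
The planting fund pays out 5.2 × 30 = 156.00 in total (split across the unequal shares, but the aggregate is all that matters for the group sum).
The 8 free-riders keep 30 each, adding 240. Group total = 240 + 156.00 = 396.00.

396.00 tokens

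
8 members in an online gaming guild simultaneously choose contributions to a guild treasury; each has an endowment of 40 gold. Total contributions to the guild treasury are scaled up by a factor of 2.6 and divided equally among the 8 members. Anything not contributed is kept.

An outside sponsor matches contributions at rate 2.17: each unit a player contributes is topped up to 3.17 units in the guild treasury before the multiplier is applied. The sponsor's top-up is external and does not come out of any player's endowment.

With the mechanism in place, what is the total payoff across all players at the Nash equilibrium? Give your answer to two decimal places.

2637.44 gold

With the mechanism, a contributed unit returns 2.6 × 3.17 / 8 = 1.0303 per unit of net cost to the contributor — now above 1 — so contributing fully is weakly dominant for every player.
At the Nash equilibrium everyone contributes 40. Group total payoff = 2.6 × 3.17 × 320 = 2637.44.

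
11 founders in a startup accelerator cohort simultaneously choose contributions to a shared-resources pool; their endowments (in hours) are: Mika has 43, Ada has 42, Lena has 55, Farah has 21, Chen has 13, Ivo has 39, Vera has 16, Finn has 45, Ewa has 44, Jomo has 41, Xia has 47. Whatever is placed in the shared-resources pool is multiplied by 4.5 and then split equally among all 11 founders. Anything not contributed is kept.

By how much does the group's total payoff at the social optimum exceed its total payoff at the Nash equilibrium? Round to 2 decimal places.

The private return per contributed unit is 4.5/11 = 0.4091 < 1 for every player regardless of endowment, so the Nash equilibrium is zero contribution and the group total is Σ E_j = 43 + 42 + 55 + 21 + 13 + 39 + 16 + 45 + 44 + 41 + 47 = 406.
Each contributed unit returns 4.500 to the group, so the social optimum is full contribution by everyone: group total = 4.500 × 406 = 1827.00.
Efficiency loss = (4.500 − 1) × 406 = 1421.00.

1421.00 hours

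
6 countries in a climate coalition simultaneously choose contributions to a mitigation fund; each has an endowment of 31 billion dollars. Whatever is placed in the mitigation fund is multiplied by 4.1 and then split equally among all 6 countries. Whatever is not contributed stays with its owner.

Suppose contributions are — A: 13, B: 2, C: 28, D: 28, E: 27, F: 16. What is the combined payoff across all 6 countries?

Total contributed: 13 + 2 + 28 + 28 + 27 + 16 = 114; total kept: 6 × 31 − 114 = 72.
The mitigation fund pays out 4.1 × 114 = 467.40 in aggregate.
Group total = 72 + 467.40 = 539.40.

539.40 billion dollars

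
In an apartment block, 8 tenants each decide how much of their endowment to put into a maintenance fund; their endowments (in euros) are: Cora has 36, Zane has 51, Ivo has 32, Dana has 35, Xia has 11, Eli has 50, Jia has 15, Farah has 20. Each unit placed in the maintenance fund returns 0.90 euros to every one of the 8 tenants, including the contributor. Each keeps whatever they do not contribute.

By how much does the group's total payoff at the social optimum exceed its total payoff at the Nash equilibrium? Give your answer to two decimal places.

The private return per contributed unit is 0.90 < 1 for everyone, so the Nash equilibrium is zero contribution and the group total is Σ E_j = 36 + 51 + 32 + 35 + 11 + 50 + 15 + 20 = 250.
Each contributed unit returns 7.200 to the group, so the social optimum is full contribution by everyone: group total = 7.200 × 250 = 1800.00.
Efficiency loss = (7.200 − 1) × 250 = 1550.00.

1550.00 euros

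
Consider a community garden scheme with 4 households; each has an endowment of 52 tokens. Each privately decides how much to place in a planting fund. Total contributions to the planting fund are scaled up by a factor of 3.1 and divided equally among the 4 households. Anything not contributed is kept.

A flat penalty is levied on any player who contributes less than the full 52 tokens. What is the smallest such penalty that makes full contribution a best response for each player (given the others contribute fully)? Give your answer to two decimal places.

Given the others contribute fully, the best deviation is to contribute 0 (any partial contribution still incurs the fine and gives up units whose private return 0.7750 is below 1).
Deviating from 52 to 0 saves 52 tokens but forfeits the deviator's share of the drop in the planting fund: 3.1/4 × 52 = 40.30.
So the deviation gain is 52 − 40.30 = 11.70, and the fine must be at least 11.70 tokens to wipe it out.

11.70 tokens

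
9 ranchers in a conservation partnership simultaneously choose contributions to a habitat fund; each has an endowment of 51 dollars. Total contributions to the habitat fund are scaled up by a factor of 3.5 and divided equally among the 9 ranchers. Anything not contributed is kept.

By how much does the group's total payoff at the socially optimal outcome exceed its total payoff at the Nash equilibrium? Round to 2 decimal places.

1147.50 dollars

Each contributed unit returns 3.5/9 = 0.3889 to its contributor — below 1 — so contributing 0 is dominant for every player. At the Nash equilibrium everyone keeps their 51, and the group total is 9 × 51 = 459.
Each contributed unit returns 3.500 to the group as a whole (0.3889 to each of 9 players), which exceeds 1, so the social optimum is full contribution: group total = 3.500 × 459 = 1606.50.
Efficiency loss = 1606.50 − 459 = 1147.50.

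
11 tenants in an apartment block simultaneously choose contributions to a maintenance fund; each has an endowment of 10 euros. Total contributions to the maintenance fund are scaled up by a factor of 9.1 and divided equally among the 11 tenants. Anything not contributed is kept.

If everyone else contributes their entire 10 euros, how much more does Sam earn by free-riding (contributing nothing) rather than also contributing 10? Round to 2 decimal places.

1.73 euros

Switching from a contribution of 10 to 0 lets Sam keep an extra 10 euros, but lowers the maintenance fund by 10, which costs Sam their own share of that drop: 9.1/11 × 10 = 8.27.
Net gain = 10 − 8.27 = 1.73. The private return per contributed unit (0.8273) is below 1, so free-riding is indeed the best response regardless of what the others do.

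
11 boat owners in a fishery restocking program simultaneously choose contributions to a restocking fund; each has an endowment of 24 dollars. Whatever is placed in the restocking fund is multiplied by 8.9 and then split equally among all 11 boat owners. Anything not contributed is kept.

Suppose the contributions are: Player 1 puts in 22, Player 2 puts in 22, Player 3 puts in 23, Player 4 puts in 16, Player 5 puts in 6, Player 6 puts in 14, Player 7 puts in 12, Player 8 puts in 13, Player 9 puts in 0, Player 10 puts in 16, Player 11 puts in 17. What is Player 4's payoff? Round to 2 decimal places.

Total contributed: 22 + 22 + 23 + 16 + 6 + 14 + 12 + 13 + 0 + 16 + 17 = 161.
Each receives 8.9 × 161 / 11 = 130.26 from the restocking fund.
Player 4 keeps 24 − 16 = 8, so Player 4's payoff is 8 + 130.26 = 138.26.

138.26 dollars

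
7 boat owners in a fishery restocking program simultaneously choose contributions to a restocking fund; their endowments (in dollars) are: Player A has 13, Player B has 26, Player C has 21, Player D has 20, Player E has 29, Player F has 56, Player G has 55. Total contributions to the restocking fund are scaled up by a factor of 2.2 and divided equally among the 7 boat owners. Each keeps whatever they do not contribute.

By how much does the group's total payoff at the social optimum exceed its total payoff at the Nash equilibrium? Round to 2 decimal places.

The private return per contributed unit is 2.2/7 = 0.3143 < 1 for every player regardless of endowment, so the Nash equilibrium is zero contribution and the group total is Σ E_j = 13 + 26 + 21 + 20 + 29 + 56 + 55 = 220.
Each contributed unit returns 2.200 to the group, so the social optimum is full contribution by everyone: group total = 2.200 × 220 = 484.00.
Efficiency loss = (2.200 − 1) × 220 = 264.00.

264.00 dollars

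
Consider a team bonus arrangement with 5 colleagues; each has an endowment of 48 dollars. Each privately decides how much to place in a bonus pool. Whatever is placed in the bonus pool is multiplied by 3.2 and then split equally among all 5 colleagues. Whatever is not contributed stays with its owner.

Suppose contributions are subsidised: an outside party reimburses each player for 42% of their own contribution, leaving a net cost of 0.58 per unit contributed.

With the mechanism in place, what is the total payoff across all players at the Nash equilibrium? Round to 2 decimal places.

868.80 dollars

The effective private return per unit is now (3.2/5) / 0.58 = 1.1034 > 1, so every player's dominant strategy flips to full contribution.
At the Nash equilibrium everyone contributes 48. Group total payoff = 5 × (48 × 0.42 + 3.2 × 48) = 868.80.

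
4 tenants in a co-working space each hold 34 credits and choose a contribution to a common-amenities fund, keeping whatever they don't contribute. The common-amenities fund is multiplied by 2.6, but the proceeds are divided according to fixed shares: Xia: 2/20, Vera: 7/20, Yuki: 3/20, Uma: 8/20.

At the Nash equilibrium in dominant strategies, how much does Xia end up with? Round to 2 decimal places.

For player j, contributing a unit is worthwhile iff 2.6 × (j's share) ≥ 1, i.e. iff j's share is at least 0.3846.
The only share above 0.3846 is Uma's 8/20, contributing 34; the remaining 3 contribute 0. Total contributed: 34.
Xia keeps 34 and receives 2.6 × 34 × 2/20 = 8.84 from the common-amenities fund, for a payoff of 42.84.

42.84 credits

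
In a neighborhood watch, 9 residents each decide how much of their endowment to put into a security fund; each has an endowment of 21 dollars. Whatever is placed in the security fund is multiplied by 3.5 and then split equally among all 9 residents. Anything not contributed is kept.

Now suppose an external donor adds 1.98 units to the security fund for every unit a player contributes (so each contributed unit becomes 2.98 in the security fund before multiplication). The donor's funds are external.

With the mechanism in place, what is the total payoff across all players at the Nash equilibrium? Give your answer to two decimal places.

1971.27 dollars

The effective private return per unit is now 3.5 × 2.98 / 9 = 1.1589 > 1, so every player's dominant strategy flips to full contribution.
So the Nash equilibrium is full contribution by all 9; the group earns 3.5 × 2.98 × 189 = 1971.27.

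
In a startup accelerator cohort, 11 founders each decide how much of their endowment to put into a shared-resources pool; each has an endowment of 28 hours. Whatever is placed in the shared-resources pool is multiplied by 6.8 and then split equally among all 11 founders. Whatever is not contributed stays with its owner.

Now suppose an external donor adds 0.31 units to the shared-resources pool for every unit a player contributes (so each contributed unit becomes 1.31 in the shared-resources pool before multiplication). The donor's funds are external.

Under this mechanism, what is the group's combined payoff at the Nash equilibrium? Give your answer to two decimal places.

308.00 hours

Even with the mechanism, each unit contributed returns only 6.8 × 1.31 / 11 = 0.8098 per unit of net cost, so contributing nothing is still dominant.
At the Nash equilibrium no one contributes; group total payoff = 11 × 28 = 308.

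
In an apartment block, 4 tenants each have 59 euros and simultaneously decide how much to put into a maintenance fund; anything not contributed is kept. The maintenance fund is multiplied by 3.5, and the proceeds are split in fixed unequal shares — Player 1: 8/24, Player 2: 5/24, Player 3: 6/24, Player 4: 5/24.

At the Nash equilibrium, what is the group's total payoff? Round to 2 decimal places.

Each unit j contributes comes back to j as 3.5 × (j's share), so j prefers to contribute only if that share exceeds 1/3.5 = 0.2857; otherwise keeping the unit dominates.
The only share above 0.2857 is Player 1's 8/24, contributing 59; the remaining 3 contribute 0. Total contributed: 59.
The maintenance fund pays out 3.5 × 59 = 206.50 in total (split across the unequal shares, but the aggregate is all that matters for the group sum).
The 3 free-riders keep 59 each, adding 177. Group total = 177 + 206.50 = 383.50.

383.50 euros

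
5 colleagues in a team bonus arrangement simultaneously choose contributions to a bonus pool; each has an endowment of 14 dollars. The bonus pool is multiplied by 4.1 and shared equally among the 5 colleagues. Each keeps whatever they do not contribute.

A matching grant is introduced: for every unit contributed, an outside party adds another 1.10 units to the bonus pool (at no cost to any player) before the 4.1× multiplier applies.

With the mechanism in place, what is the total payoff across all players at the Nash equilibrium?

The effective private return per unit is now 4.1 × 2.10 / 5 = 1.7220 > 1, so every player's dominant strategy flips to full contribution.
At the Nash equilibrium everyone contributes 14. Group total payoff = 4.1 × 2.10 × 70 = 602.70.

602.70 dollars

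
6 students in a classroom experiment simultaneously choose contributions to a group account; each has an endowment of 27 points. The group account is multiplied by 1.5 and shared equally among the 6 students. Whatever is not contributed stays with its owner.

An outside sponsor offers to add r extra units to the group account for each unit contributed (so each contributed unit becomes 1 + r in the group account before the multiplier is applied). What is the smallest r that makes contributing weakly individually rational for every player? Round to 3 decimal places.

3.000

With matching at rate r, one contributed unit becomes (1 + r) in the group account and returns 1.5 × (1 + r) / 6 to the contributor.
Setting this equal to 1: 1 + r = 6/1.5 = 4.0000.
So the minimum matching rate is r = 4.0000 − 1 = 3.000.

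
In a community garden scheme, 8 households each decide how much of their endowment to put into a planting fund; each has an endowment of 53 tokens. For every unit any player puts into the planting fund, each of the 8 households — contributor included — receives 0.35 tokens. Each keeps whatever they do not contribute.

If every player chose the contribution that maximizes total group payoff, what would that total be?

1187.20 tokens

Each contributed unit returns 2.800 to the group as a whole (0.35 to each of 8 players), which exceeds 1, so the social optimum is full contribution: group total = 2.800 × 424 = 1187.20.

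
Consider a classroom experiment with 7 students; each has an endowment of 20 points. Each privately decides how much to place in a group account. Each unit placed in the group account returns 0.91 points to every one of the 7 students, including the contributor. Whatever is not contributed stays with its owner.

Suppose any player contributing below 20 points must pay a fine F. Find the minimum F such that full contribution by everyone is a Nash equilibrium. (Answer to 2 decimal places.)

1.80 points

Given the others contribute fully, the best deviation is to contribute 0 (any partial contribution still incurs the fine and gives up units whose private return 0.91 is below 1).
Deviating from 20 to 0 saves 20 points but forfeits the deviator's share of the drop in the group account: 0.91 × 20 = 18.20.
So the deviation gain is 20 − 18.20 = 1.80, and the fine must be at least 1.80 points to wipe it out.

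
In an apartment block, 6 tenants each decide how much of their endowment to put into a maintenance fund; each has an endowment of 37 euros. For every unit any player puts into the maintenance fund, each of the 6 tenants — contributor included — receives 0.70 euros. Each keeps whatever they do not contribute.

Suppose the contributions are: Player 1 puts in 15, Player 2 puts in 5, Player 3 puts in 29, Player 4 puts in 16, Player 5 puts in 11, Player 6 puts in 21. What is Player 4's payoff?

88.90 euros

Total contributed: 15 + 5 + 29 + 16 + 11 + 21 = 97.
Each receives 0.70 × 97 = 67.90 from the maintenance fund.
Player 4 keeps 37 − 16 = 21, so Player 4's payoff is 21 + 67.90 = 88.90.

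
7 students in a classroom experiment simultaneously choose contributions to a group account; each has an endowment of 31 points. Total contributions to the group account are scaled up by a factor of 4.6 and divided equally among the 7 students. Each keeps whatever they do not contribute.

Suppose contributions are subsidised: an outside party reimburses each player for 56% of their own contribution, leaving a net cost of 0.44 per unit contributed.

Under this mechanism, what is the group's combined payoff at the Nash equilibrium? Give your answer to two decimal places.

Under the mechanism each unit contributed yields (4.6/7) / 0.44 = 1.4935 back to its contributor per unit of net cost, which exceeds 1, making full contribution the dominant choice for everyone.
So the Nash equilibrium is full contribution by all 7; the group earns 7 × (31 × 0.56 + 4.6 × 31) = 1119.72.

1119.72 points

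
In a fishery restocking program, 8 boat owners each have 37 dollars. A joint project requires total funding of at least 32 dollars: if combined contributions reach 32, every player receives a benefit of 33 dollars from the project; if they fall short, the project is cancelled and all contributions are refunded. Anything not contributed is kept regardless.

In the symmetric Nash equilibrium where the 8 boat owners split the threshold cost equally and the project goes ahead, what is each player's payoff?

66 dollars

Equal share of the threshold: 32/8 = 4.
At this profile no one gains by cutting their contribution: any cut drops the total below 32, the project is cancelled, contributions are refunded, and the deviator ends with 37, which is less than 37 − 4 + 33 = 66. Contributing more than 4 just wastes the excess. So contributing exactly 4 is a best response.
Each player's payoff: 37 − 4 + 33 = 66.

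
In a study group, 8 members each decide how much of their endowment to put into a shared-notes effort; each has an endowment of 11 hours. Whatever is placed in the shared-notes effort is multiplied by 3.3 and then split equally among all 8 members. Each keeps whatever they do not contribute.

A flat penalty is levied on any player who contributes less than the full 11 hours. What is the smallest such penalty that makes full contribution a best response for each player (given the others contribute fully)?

Given the others contribute fully, the best deviation is to contribute 0 (any partial contribution still incurs the fine and gives up units whose private return 0.4125 is below 1).
Deviating from 11 to 0 saves 11 hours but forfeits the deviator's share of the drop in the shared-notes effort: 3.3/8 × 11 = 4.54.
So the deviation gain is 11 − 4.54 = 6.46, and the fine must be at least 6.46 hours to wipe it out.

6.46 hours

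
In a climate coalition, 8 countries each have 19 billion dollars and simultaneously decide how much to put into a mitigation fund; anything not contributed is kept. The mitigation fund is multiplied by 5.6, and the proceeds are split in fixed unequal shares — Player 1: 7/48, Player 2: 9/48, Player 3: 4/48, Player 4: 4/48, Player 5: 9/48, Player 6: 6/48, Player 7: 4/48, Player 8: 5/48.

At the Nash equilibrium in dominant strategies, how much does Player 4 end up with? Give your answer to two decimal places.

36.73 billion dollars

Player j's private return per contributed unit is 5.6 × (j's share). Contributing is weakly dominant for j when that share is at least 1/5.6 = 0.1786, and contributing 0 is dominant otherwise.
The shares above 0.1786 belong to Player 2 and Player 5, contributing 19 each; the remaining 6 contribute 0. Total contributed: 38.
Player 4 keeps 19 and receives 5.6 × 38 × 4/48 = 17.73 from the mitigation fund, for a payoff of 36.73.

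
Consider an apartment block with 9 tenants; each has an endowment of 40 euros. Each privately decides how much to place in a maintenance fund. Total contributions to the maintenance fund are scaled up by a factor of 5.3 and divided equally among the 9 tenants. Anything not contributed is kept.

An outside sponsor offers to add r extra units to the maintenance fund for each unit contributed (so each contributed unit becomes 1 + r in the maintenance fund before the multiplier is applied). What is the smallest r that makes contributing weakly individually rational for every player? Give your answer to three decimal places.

0.698

With matching at rate r, one contributed unit becomes (1 + r) in the maintenance fund and returns 5.3 × (1 + r) / 9 to the contributor.
Setting this equal to 1: 1 + r = 9/5.3 = 1.6981.
So the minimum matching rate is r = 1.6981 − 1 = 0.698.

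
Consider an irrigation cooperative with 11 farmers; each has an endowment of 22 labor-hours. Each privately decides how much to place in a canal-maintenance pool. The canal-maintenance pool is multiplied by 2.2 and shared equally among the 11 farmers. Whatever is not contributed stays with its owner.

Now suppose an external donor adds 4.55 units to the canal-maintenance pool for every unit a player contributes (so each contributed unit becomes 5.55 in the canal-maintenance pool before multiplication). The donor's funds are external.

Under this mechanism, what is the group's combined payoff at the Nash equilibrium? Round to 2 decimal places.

2954.82 labor-hours

Under the mechanism each unit contributed yields 2.2 × 5.55 / 11 = 1.1100 back to its contributor per unit of net cost, which exceeds 1, making full contribution the dominant choice for everyone.
So the Nash equilibrium is full contribution by all 11; the group earns 2.2 × 5.55 × 242 = 2954.82.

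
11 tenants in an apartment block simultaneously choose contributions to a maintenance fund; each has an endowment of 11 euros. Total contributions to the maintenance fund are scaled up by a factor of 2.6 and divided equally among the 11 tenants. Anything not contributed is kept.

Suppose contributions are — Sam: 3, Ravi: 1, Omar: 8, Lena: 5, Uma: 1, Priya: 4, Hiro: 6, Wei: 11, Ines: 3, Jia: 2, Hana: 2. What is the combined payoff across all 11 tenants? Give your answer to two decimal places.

Total contributed: 3 + 1 + 8 + 5 + 1 + 4 + 6 + 11 + 3 + 2 + 2 = 46; total kept: 11 × 11 − 46 = 75.
The maintenance fund pays out 2.6 × 46 = 119.60 in aggregate.
Group total = 75 + 119.60 = 194.60.

194.60 euros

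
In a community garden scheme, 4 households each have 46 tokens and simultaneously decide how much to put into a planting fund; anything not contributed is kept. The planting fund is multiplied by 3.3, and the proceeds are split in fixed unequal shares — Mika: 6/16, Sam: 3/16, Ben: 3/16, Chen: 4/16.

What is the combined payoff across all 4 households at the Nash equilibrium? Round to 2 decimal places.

For player j, contributing a unit is worthwhile iff 3.3 × (j's share) ≥ 1, i.e. iff j's share is at least 0.3030.
Mika alone (share 6/16) is above the threshold, contributing 46; the remaining 3 contribute 0. Total contributed: 46.
The planting fund pays out 3.3 × 46 = 151.80 in total (split across the unequal shares, but the aggregate is all that matters for the group sum).
The 3 free-riders keep 46 each, adding 138. Group total = 138 + 151.80 = 289.80.

289.80 tokens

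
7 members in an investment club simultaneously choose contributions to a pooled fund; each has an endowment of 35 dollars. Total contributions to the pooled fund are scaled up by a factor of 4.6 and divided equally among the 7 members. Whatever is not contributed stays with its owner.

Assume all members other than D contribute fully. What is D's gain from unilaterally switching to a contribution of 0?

Switching from a contribution of 35 to 0 lets D keep an extra 35 dollars, but lowers the pooled fund by 35, which costs D their own share of that drop: 4.6/7 × 35 = 23.00.
Net gain = 35 − 23.00 = 12.00. The private return per contributed unit (0.6571) is below 1, so free-riding is indeed the best response regardless of what the others do.

12.00 dollars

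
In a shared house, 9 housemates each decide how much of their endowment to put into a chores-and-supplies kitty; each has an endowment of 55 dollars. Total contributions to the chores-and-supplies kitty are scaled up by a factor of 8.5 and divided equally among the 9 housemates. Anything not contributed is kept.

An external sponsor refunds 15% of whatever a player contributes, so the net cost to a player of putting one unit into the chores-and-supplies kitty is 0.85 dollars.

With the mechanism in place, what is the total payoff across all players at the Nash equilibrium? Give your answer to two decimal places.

4281.75 dollars

With the mechanism, a contributed unit returns (8.5/9) / 0.85 = 1.1111 per unit of net cost to the contributor — now above 1 — so contributing fully is weakly dominant for every player.
So the Nash equilibrium is full contribution by all 9; the group earns 9 × (55 × 0.15 + 8.5 × 55) = 4281.75.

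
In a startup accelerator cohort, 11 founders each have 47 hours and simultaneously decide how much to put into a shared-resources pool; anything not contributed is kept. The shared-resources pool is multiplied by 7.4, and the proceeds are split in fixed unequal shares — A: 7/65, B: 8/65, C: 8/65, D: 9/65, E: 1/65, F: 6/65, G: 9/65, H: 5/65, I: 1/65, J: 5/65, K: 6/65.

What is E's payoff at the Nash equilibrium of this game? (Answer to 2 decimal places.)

57.70 hours

A player with share s gets back 7.4·s per unit contributed, so full contribution is dominant for anyone with s > 1/7.4 = 0.1351 and zero contribution is dominant for anyone below.
D and G are above the threshold, contributing 47 each; the remaining 9 contribute 0. Total contributed: 94.
E keeps 47 and receives 7.4 × 94 × 1/65 = 10.70 from the shared-resources pool, for a payoff of 57.70.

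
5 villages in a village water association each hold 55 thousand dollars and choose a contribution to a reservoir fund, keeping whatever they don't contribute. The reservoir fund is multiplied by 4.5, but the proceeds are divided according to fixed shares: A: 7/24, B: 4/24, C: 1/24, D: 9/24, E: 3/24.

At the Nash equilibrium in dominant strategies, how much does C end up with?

A player with share s gets back 4.5·s per unit contributed, so full contribution is dominant for anyone with s > 1/4.5 = 0.2222 and zero contribution is dominant for anyone below.
A and D clear that bar, contributing 55 each; the remaining 3 contribute 0. Total contributed: 110.
C keeps 55 and receives 4.5 × 110 × 1/24 = 20.63 from the reservoir fund, for a payoff of 75.63.

75.63 thousand dollars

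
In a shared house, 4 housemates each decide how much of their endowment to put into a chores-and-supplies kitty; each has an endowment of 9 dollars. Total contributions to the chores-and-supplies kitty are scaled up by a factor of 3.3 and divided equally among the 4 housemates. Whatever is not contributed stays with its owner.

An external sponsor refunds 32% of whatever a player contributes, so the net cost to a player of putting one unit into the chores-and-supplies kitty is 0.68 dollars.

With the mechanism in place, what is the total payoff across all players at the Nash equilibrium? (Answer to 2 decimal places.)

Under the mechanism each unit contributed yields (3.3/4) / 0.68 = 1.2132 back to its contributor per unit of net cost, which exceeds 1, making full contribution the dominant choice for everyone.
At the Nash equilibrium everyone contributes 9. Group total payoff = 4 × (9 × 0.32 + 3.3 × 9) = 130.32.

130.32 dollars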